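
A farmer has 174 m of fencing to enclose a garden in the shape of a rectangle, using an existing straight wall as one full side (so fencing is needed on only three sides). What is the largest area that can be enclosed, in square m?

7569/2

Let the sides perpendicular to the wall have length x and the parallel side y, so 2x + y = 174 and the area is A = xy = x(174 − 2x).
A'(x) = 174 − 4x = 0 gives x = 87/2, and A''(x) = −4 < 0 confirms a maximum.
Then y = 174 − 2·87/2 = 87 and A = 7569/2.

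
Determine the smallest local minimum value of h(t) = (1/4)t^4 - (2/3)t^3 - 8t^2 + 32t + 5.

h'(t) = t^3 - 2t^2 - 16t + 32 = 0 at t = -4, 2, 4.
Since h''(t) = 3t^2 - 4t - 16, we get h''(-4) = 48 > 0 ⇒ local minimum; h''(2) = -12 < 0 ⇒ local maximum; h''(4) = 16 > 0 ⇒ local minimum.
Thus h has its smallest local minimum at t = -4, with value -433/3.

-433/3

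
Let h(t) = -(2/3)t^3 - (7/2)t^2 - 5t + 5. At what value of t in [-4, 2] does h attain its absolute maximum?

h'(t) = -2t^2 - 7t - 5, which vanishes at t = -5/2 and t = -1.
Candidates: h(-4) = 35/3,  h(-5/2) = 145/24,  h(-1) = 43/6,  h(2) = -73/3.
So the maximum is h(-4) = 35/3.

-4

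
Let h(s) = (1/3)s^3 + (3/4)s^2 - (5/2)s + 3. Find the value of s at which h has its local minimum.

1

h'(s) = s^2 + (3/2)s - 5/2 = 0 at s = -5/2, 1.
Since h''(s) = 2s + 3/2, we get h''(-5/2) = -7/2 < 0 ⇒ local maximum; h''(1) = 7/2 > 0 ⇒ local minimum.
The local minimum is h(1) = 19/12.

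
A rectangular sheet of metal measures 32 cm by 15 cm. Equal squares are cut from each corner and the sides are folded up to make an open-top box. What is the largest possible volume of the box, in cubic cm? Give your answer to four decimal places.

With cut size x, the volume is V(x) = x(32 − 2x)(15 − 2x) for 0 < x < 7.5.
V'(x) = 12x^2 − 188x + 480. Setting V'(x) = 0 gives x ≈ 3.2115 (the root in (0, 7.5)).
V''(x) = 24x − 188 is negative there, so this is the maximum; V ≈ 704.5194.

704.5194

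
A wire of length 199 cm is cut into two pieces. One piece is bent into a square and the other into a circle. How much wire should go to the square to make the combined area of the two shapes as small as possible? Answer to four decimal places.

111.4597

Let x be the length used for the square. Square side x/4; circle radius (199−x)/(2π).
A(x) = (x/4)² + π·((199−x)/(2π))² = x²/16 + (199−x)²/(4π) for 0 ≤ x ≤ 199. A'(x) = x/8 − (199−x)/(2π) = 0 gives x = 4·199/(π+4) ≈ 111.4597.
A'' = 1/8 + 1/(2π) > 0, so this gives the minimum combined area; x ≈ 111.4597 cm to the square.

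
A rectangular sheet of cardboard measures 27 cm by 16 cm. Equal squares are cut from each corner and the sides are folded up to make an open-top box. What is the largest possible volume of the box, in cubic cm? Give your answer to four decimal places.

632.9378

With cut size x, the volume is V(x) = x(27 − 2x)(16 − 2x) for 0 < x < 8.
V'(x) = 12x^2 − 172x + 432. Setting V'(x) = 0 gives x ≈ 3.2473 (the root in (0, 8)).
V''(x) = 24x − 172 is negative there, so this is the maximum; V ≈ 632.9378.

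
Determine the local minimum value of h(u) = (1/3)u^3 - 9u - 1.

-19

h'(u) = u^2 - 9. Setting h'(u) = 0 gives u ∈ {-3, 3}.
Since h''(u) = 2u, we get h''(-3) = -6 < 0 ⇒ local maximum; h''(3) = 6 > 0 ⇒ local minimum.
The local minimum is h(3) = -19.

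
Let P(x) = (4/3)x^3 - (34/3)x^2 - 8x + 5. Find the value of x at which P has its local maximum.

-1/3

P'(x) = 4x^2 - (68/3)x - 8 = 0 at x = -1/3, 6.
Since P''(x) = 8x - 68/3, we get P''(-1/3) = -76/3 < 0 ⇒ local maximum; P''(6) = 76/3 > 0 ⇒ local minimum.
The local maximum is P(-1/3) = 515/81.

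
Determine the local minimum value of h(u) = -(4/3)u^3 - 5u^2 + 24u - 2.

h'(u) = -4u^2 - 10u + 24 = 0 at u = -4, 3/2.
Second-derivative test with h''(u) = -8u - 10: h''(-4) = 22 > 0 ⇒ local minimum; h''(3/2) = -22 < 0 ⇒ local maximum.
Thus h has its local minimum at u = -4, with value -278/3.

-278/3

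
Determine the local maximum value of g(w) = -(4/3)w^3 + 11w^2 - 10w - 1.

g'(w) = -4w^2 + 22w - 10 = 0 at w = 1/2, 5.
Since g''(w) = -8w + 22, we get g''(1/2) = 18 > 0 ⇒ local minimum; g''(5) = -18 < 0 ⇒ local maximum.
Thus g has its local maximum at w = 5, with value 172/3.

172/3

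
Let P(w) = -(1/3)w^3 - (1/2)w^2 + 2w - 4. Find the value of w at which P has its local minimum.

Critical points: P'(w) = -w^2 - w + 2 vanishes at w = -2, 1.
Second-derivative test with P''(w) = -2w - 1: P''(-2) = 3 > 0 ⇒ local minimum; P''(1) = -3 < 0 ⇒ local maximum.
The local minimum is P(-2) = -22/3.

-2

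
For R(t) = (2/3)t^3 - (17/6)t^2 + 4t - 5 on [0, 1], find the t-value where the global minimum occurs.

0

Differentiating, R'(t) = 2t^2 - (17/3)t + 4; which has no zeros in [0, 1].
Evaluating at the critical points and endpoints: R(0) = -5,  R(1) = -19/6.
So the minimum is R(0) = -5.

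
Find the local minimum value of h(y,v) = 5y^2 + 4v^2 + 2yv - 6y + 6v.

∂h/∂y = 10y + 2v - 6 = 0 and ∂h/∂v = 2y + 8v + 6 = 0, so (y, v) = (15/19, -18/19).
The Hessian has h_{yy} = 10, h_{vv} = 8, h_{yv} = 2, giving D = 76 > 0 with h_{yy} > 0, so the point is a local minimum.
h(15/19, -18/19) = -99/19.

-99/19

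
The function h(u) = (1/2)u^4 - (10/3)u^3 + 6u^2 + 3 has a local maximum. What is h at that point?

h'(u) = 2u^3 - 10u^2 + 12u = 0 at u = 0, 2, 3.
Since h''(u) = 6u^2 - 20u + 12, we get h''(0) = 12 > 0 ⇒ local minimum; h''(2) = -4 < 0 ⇒ local maximum; h''(3) = 6 > 0 ⇒ local minimum.
So the local maximum value is h(2) = 25/3.

25/3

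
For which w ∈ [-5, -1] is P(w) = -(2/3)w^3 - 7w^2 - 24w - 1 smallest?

-1

The derivative is -2w^2 - 14w - 24, which vanishes at w = -4 and w = -3.
Candidates: P(-5) = 82/3,  P(-4) = 77/3,  P(-3) = 26,  P(-1) = 50/3.
Hence the absolute minimum is 50/3 at w = -1.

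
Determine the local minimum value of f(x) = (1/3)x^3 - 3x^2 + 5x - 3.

-34/3

f'(x) = x^2 - 6x + 5. Setting f'(x) = 0 gives x ∈ {1, 5}.
Second-derivative test with f''(x) = 2x - 6: f''(1) = -4 < 0 ⇒ local maximum; f''(5) = 4 > 0 ⇒ local minimum.
The local minimum is f(5) = -34/3.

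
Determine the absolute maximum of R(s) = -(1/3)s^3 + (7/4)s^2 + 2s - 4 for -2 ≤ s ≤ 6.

R'(s) = -s^2 + (7/2)s + 2, which vanishes at s = -1/2 and s = 4.
Evaluating at the critical points and endpoints: R(-2) = 5/3, R(-1/2) = -217/48, R(4) = 32/3, R(6) = -1.
So the maximum is R(4) = 32/3.

32/3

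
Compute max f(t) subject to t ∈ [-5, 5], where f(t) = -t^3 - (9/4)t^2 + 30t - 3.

677/16

f'(t) = -3t^2 - (9/2)t + 30, which vanishes at t = -4 and t = 5/2.
Compare values at every candidate in [-5, 5]: f(-5) = -337/4; f(-4) = -95; f(5/2) = 677/16; f(5) = -137/4.
Hence the absolute maximum is 677/16 at t = 5/2.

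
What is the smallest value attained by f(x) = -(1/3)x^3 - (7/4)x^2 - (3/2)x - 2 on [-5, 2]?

-44/3

f'(x) = -x^2 - (7/2)x - 3/2, which vanishes at x = -3 and x = -1/2.
Candidates: f(-5) = 41/12,  f(-3) = -17/4,  f(-1/2) = -79/48,  f(2) = -44/3.
The minimum over the interval is -44/3, attained at x = 2.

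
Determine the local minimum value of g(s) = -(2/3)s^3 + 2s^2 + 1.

1

g'(s) = -2s^2 + 4s. Setting g'(s) = 0 gives s ∈ {0, 2}.
Second-derivative test with g''(s) = -4s + 4: g''(0) = 4 > 0 ⇒ local minimum; g''(2) = -4 < 0 ⇒ local maximum.
Thus g has its local minimum at s = 0, with value 1.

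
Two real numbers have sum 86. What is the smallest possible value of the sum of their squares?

With a + b = 86, a^2 + b^2 = a^2 + (86 − a)^2.
The derivative 2a − 2(86 − a) = 4a − 172 vanishes at a = 43; second derivative 4 > 0, a minimum.
The minimum is 2·(43)^2 = 3698.

3698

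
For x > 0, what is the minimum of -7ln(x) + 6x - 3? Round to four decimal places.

h'(x) = -7/x + 6 = 0 gives x = 7/6.
h''(x) = 7/x², which is positive for x > 0, so this is a local minimum.
h(7/6) = -7·ln(7/6) + 7 - 3 ≈ 2.9209.

2.9209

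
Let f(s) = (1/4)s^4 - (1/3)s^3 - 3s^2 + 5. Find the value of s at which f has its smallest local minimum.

3

f'(s) = s^3 - s^2 - 6s = 0 at s = -2, 0, 3.
Since f''(s) = 3s^2 - 2s - 6, we get f''(-2) = 10 > 0 ⇒ local minimum; f''(0) = -6 < 0 ⇒ local maximum; f''(3) = 15 > 0 ⇒ local minimum.
The smallest local minimum is f(3) = -43/4.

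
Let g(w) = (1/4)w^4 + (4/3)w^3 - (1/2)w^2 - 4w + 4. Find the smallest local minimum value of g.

-28/3

g'(w) = w^3 + 4w^2 - w - 4. Setting g'(w) = 0 gives w ∈ {-4, -1, 1}.
Since g''(w) = 3w^2 + 8w - 1, we get g''(-4) = 15 > 0 ⇒ local minimum; g''(-1) = -6 < 0 ⇒ local maximum; g''(1) = 10 > 0 ⇒ local minimum.
So the smallest local minimum value is g(-4) = -28/3.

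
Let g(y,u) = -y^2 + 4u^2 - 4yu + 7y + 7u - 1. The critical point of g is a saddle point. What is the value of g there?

∂g/∂y = -2y - 4u + 7 = 0 and ∂g/∂u = -4y + 8u + 7 = 0, so (y, u) = (21/8, 7/16).
The Hessian has g_{yy} = -2, g_{uu} = 8, g_{yu} = -4, giving D = -32 < 0, so the point is a saddle point.
g(21/8, 7/16) = 311/32.

311/32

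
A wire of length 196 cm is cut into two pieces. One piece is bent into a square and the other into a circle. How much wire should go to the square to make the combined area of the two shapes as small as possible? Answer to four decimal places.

109.7794

Let x be the length used for the square. Square side x/4; circle radius (196−x)/(2π).
A(x) = (x/4)² + π·((196−x)/(2π))² = x²/16 + (196−x)²/(4π) for 0 ≤ x ≤ 196. A'(x) = x/8 − (196−x)/(2π) = 0 gives x = 4·196/(π+4) ≈ 109.7794.
A'' = 1/8 + 1/(2π) > 0, so this gives the minimum combined area; x ≈ 109.7794 cm to the square.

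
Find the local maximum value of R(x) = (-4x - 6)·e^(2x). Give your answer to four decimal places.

0.0366

By the product rule, R'(x) = (-8x - 16)·e^(2x). Since e^(2x) > 0, the only critical point is x = -2.
R''(-2) has the same sign as -8 < 0, so this is a local maximum.
R(-2) = (2)·e^(-4) ≈ 0.0366.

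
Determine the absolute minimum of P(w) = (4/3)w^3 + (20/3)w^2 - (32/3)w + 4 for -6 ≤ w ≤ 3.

The derivative is 4w^2 + (40/3)w - 32/3, which vanishes at w = -4 and w = 2/3.
Candidates: P(-6) = 20, P(-4) = 68, P(2/3) = 20/81, P(3) = 68.
So the minimum is P(2/3) = 20/81.

20/81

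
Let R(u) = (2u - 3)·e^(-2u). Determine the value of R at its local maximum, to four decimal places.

By the product rule, R'(u) = (-4u + 8)·e^(-2u). Since e^(-2u) > 0, the only critical point is u = 2.
R''(2) has the same sign as -4 < 0, so this is a local maximum.
R(2) = (1)·e^(-4) ≈ 0.0183.

0.0183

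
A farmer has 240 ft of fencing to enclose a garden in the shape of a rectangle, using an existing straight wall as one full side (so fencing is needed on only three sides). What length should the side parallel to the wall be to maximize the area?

120

Let the sides perpendicular to the wall have length x and the parallel side y, so 2x + y = 240 and the area is A = xy = x(240 − 2x).
A'(x) = 240 − 4x = 0 gives x = 60, and A''(x) = −4 < 0 confirms a maximum.
Then y = 240 − 2·60 = 120 and A = 7200.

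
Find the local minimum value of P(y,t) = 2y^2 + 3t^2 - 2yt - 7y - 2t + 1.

∂P/∂y = 4y - 2t - 7 = 0 and ∂P/∂t = -2y + 6t - 2 = 0, so (y, t) = (23/10, 11/10).
The Hessian has P_{yy} = 4, P_{tt} = 6, P_{yt} = -2, giving D = 20 > 0 with P_{yy} > 0, so the point is a local minimum.
P(23/10, 11/10) = -163/20.

-163/20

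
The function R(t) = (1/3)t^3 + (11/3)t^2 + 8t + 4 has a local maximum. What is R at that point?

16

Critical points: R'(t) = t^2 + (22/3)t + 8 vanishes at t = -6, -4/3.
Since R''(t) = 2t + 22/3, we get R''(-6) = -14/3 < 0 ⇒ local maximum; R''(-4/3) = 14/3 > 0 ⇒ local minimum.
The local maximum is R(-6) = 16.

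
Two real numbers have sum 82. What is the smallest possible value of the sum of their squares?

With a + b = 82, a^2 + b^2 = a^2 + (82 − a)^2.
The derivative 2a − 2(82 − a) = 4a − 164 vanishes at a = 41; second derivative 4 > 0, a minimum.
The minimum is 2·(41)^2 = 3362.

3362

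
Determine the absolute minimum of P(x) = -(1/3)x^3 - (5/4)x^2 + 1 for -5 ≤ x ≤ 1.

-77/48

The derivative is -x^2 - (5/2)x, which vanishes at x = -5/2 and x = 0.
Evaluating at the critical points and endpoints: P(-5) = 137/12; P(-5/2) = -77/48; P(0) = 1; P(1) = -7/12.
The minimum over the interval is -77/48, attained at x = -5/2.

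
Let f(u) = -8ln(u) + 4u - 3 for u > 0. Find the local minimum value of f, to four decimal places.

f'(u) = -8/u + 4 = 0 gives u = 2.
f''(u) = 8/u², which is positive for u > 0, so this is a local minimum.
f(2) = -8·ln(2) + 8 - 3 ≈ -0.5452.

-0.5452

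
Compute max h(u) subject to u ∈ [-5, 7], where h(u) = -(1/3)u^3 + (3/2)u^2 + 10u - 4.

251/6

h'(u) = -u^2 + 3u + 10, which vanishes at u = -2 and u = 5.
Evaluating at the critical points and endpoints: h(-5) = 151/6, h(-2) = -46/3, h(5) = 251/6, h(7) = 151/6.
The maximum over the interval is 251/6, attained at u = 5.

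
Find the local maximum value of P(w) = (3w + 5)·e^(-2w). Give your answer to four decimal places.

15.4684

By the product rule, P'(w) = (-6w - 7)·e^(-2w). Since e^(-2w) > 0, the only critical point is w = -7/6.
P''(-7/6) has the same sign as -6 < 0, so this is a local maximum.
P(-7/6) = (3/2)·e^(7/3) ≈ 15.4684.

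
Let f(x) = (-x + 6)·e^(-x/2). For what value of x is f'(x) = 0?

8

Differentiating with the product rule gives f'(x) = ((1/2)x - 4)·e^(-x/2). Since e^(-x/2) > 0, the only critical point is x = 8.
f''(8) has the same sign as 1/2 > 0, so this is a local minimum.
f(8) = (-2)·e^(-4) ≈ -0.0366.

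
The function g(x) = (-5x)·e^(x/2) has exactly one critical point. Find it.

-2

By the product rule, g'(x) = (-(5/2)x - 5)·e^(x/2). Since e^(x/2) > 0, the only critical point is x = -2.
g''(-2) has the same sign as -5/2 < 0, so this is a local maximum.
g(-2) = (10)·e^(-1) ≈ 3.6788.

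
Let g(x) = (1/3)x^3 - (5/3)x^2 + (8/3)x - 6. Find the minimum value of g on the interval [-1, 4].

-32/3

g'(x) = x^2 - (10/3)x + 8/3, which vanishes at x = 4/3 and x = 2.
Compare values at every candidate in [-1, 4]: g(-1) = -32/3,  g(4/3) = -374/81,  g(2) = -14/3,  g(4) = -2/3.
Hence the absolute minimum is -32/3 at x = -1.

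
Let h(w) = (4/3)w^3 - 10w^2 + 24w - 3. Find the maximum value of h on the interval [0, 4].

55/3

h'(w) = 4w^2 - 20w + 24, which vanishes at w = 2 and w = 3.
Evaluating at the critical points and endpoints: h(0) = -3, h(2) = 47/3, h(3) = 15, h(4) = 55/3.
Hence the absolute maximum is 55/3 at w = 4.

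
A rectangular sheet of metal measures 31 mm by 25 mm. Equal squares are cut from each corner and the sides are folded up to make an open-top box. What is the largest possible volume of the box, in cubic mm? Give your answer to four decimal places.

With cut size x, the volume is V(x) = x(31 − 2x)(25 − 2x) for 0 < x < 12.5.
V'(x) = 12x^2 − 224x + 775. Setting V'(x) = 0 gives x ≈ 4.5870 (the root in (0, 12.5)).
V''(x) = 24x − 224 is negative there, so this is the maximum; V ≈ 1584.4336.

1584.4336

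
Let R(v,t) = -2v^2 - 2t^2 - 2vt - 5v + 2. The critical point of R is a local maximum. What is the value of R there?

∂R/∂v = -4v - 2t - 5 = 0 and ∂R/∂t = -2v - 4t = 0, so (v, t) = (-5/3, 5/6).
The Hessian has R_{vv} = -4, R_{tt} = -4, R_{vt} = -2, giving D = 12 > 0 with R_{vv} < 0, so the point is a local maximum.
R(-5/3, 5/6) = 37/6.

37/6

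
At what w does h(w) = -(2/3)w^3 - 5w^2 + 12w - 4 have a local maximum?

h'(w) = -2w^2 - 10w + 12. Setting h'(w) = 0 gives w ∈ {-6, 1}.
h''(w) = -4w - 10. h''(-6) = 14 > 0 ⇒ local minimum; h''(1) = -14 < 0 ⇒ local maximum.
Thus h has its local maximum at w = 1, with value 7/3.

1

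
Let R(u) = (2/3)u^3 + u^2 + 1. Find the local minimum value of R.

R'(u) = 2u^2 + 2u. Setting R'(u) = 0 gives u ∈ {-1, 0}.
Second-derivative test with R''(u) = 4u + 2: R''(-1) = -2 < 0 ⇒ local maximum; R''(0) = 2 > 0 ⇒ local minimum.
So the local minimum value is R(0) = 1.

1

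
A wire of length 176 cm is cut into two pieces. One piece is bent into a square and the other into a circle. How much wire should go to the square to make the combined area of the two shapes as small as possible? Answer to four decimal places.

Let x be the length used for the square. Square side x/4; circle radius (176−x)/(2π).
A(x) = (x/4)² + π·((176−x)/(2π))² = x²/16 + (176−x)²/(4π) for 0 ≤ x ≤ 176. A'(x) = x/8 − (176−x)/(2π) = 0 gives x = 4·176/(π+4) ≈ 98.5775.
A'' = 1/8 + 1/(2π) > 0, so this gives the minimum combined area; x ≈ 98.5775 cm to the square.

98.5775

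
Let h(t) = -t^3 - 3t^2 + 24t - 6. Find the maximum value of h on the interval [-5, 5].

22

The derivative is -3t^2 - 6t + 24, which vanishes at t = -4 and t = 2.
Compare values at every candidate in [-5, 5]: h(-5) = -76; h(-4) = -86; h(2) = 22; h(5) = -86.
Hence the absolute maximum is 22 at t = 2.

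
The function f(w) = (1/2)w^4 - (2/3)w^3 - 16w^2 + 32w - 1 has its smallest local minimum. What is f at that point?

-643/3

f'(w) = 2w^3 - 2w^2 - 32w + 32 = 0 at w = -4, 1, 4.
Since f''(w) = 6w^2 - 4w - 32, we get f''(-4) = 80 > 0 ⇒ local minimum; f''(1) = -30 < 0 ⇒ local maximum; f''(4) = 48 > 0 ⇒ local minimum.
Thus f has its smallest local minimum at w = -4, with value -643/3.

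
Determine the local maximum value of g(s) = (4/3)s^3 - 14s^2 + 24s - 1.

31/3

g'(s) = 4s^2 - 28s + 24. Setting g'(s) = 0 gives s ∈ {1, 6}.
Second-derivative test with g''(s) = 8s - 28: g''(1) = -20 < 0 ⇒ local maximum; g''(6) = 20 > 0 ⇒ local minimum.
The local maximum is g(1) = 31/3.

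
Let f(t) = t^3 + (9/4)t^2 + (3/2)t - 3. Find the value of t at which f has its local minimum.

f'(t) = 3t^2 + (9/2)t + 3/2. Setting f'(t) = 0 gives t ∈ {-1, -1/2}.
Second-derivative test with f''(t) = 6t + 9/2: f''(-1) = -3/2 < 0 ⇒ local maximum; f''(-1/2) = 3/2 > 0 ⇒ local minimum.
So the local minimum value is f(-1/2) = -53/16.

-1/2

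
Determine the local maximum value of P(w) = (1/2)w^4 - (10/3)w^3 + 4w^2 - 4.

-17/6

P'(w) = 2w^3 - 10w^2 + 8w = 0 at w = 0, 1, 4.
Since P''(w) = 6w^2 - 20w + 8, we get P''(0) = 8 > 0 ⇒ local minimum; P''(1) = -6 < 0 ⇒ local maximum; P''(4) = 24 > 0 ⇒ local minimum.
Thus P has its local maximum at w = 1, with value -17/6.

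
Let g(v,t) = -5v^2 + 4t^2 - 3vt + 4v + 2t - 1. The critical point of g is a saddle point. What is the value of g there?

-21/89

∂g/∂v = -10v - 3t + 4 = 0 and ∂g/∂t = -3v + 8t + 2 = 0, so (v, t) = (38/89, -8/89).
The Hessian has g_{vv} = -10, g_{tt} = 8, g_{vt} = -3, giving D = -89 < 0, so the point is a saddle point.
g(38/89, -8/89) = -21/89.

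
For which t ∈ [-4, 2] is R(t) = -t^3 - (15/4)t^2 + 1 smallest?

2

R'(t) = -3t^2 - (15/2)t, which vanishes at t = -5/2 and t = 0.
Candidates: R(-4) = 5, R(-5/2) = -109/16, R(0) = 1, R(2) = -22.
The minimum over the interval is -22, attained at t = 2.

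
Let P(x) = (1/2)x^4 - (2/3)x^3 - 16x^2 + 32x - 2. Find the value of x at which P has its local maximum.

Critical points: P'(x) = 2x^3 - 2x^2 - 32x + 32 vanishes at x = -4, 1, 4.
P''(x) = 6x^2 - 4x - 32. P''(-4) = 80 > 0 ⇒ local minimum; P''(1) = -30 < 0 ⇒ local maximum; P''(4) = 48 > 0 ⇒ local minimum.
Thus P has its local maximum at x = 1, with value 83/6.

1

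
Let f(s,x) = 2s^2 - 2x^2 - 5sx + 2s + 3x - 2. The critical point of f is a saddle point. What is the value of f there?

-42/41

∂f/∂s = 4s - 5x + 2 = 0 and ∂f/∂x = -5s - 4x + 3 = 0, so (s, x) = (7/41, 22/41).
The Hessian has f_{ss} = 4, f_{xx} = -4, f_{sx} = -5, giving D = -41 < 0, so the point is a saddle point.
f(7/41, 22/41) = -42/41.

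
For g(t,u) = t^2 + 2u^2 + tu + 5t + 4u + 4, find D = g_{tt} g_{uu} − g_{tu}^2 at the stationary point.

7

∂g/∂t = 2t + u + 5 = 0 and ∂g/∂u = t + 4u + 4 = 0, so (t, u) = (-16/7, -3/7).
The Hessian has g_{tt} = 2, g_{uu} = 4, g_{tu} = 1, giving D = 7 > 0 with g_{tt} > 0, so the point is a local minimum.
D = (2)·(4) − (1)^2 = 7.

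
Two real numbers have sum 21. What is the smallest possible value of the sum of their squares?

With a + b = 21, a^2 + b^2 = a^2 + (21 − a)^2.
The derivative 2a − 2(21 − a) = 4a − 42 vanishes at a = 21/2; second derivative 4 > 0, a minimum.
The minimum is 2·(21/2)^2 = 441/2.

441/2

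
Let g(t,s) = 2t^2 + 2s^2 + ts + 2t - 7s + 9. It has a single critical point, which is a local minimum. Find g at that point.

1

∂g/∂t = 4t + s + 2 = 0 and ∂g/∂s = t + 4s - 7 = 0, so (t, s) = (-1, 2).
The Hessian has g_{tt} = 4, g_{ss} = 4, g_{ts} = 1, giving D = 15 > 0 with g_{tt} > 0, so the point is a local minimum.
g(-1, 2) = 1.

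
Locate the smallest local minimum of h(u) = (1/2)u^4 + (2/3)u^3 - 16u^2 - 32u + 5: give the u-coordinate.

4

h'(u) = 2u^3 + 2u^2 - 32u - 32 = 0 at u = -4, -1, 4.
Since h''(u) = 6u^2 + 4u - 32, we get h''(-4) = 48 > 0 ⇒ local minimum; h''(-1) = -30 < 0 ⇒ local maximum; h''(4) = 80 > 0 ⇒ local minimum.
The smallest local minimum is h(4) = -625/3.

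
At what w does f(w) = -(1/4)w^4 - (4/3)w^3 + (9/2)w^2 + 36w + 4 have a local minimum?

Critical points: f'(w) = -w^3 - 4w^2 + 9w + 36 vanishes at w = -4, -3, 3.
Since f''(w) = -3w^2 - 8w + 9, we get f''(-4) = -7 < 0 ⇒ local maximum; f''(-3) = 6 > 0 ⇒ local minimum; f''(3) = -42 < 0 ⇒ local maximum.
The local minimum is f(-3) = -191/4.

-3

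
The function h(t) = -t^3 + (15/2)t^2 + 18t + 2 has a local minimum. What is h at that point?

Critical points: h'(t) = -3t^2 + 15t + 18 vanishes at t = -1, 6.
Second-derivative test with h''(t) = -6t + 15: h''(-1) = 21 > 0 ⇒ local minimum; h''(6) = -21 < 0 ⇒ local maximum.
So the local minimum value is h(-1) = -15/2.

-15/2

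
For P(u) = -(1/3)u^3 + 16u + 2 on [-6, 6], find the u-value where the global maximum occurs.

4

Differentiating, P'(u) = -u^2 + 16; which vanishes at u = -4 and u = 4.
Candidates: P(-6) = -22; P(-4) = -122/3; P(4) = 134/3; P(6) = 26.
So the maximum is P(4) = 134/3.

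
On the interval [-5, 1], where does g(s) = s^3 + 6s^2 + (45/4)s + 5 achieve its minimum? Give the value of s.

g'(s) = 3s^2 + 12s + 45/4, which vanishes at s = -5/2 and s = -3/2.
Compare values at every candidate in [-5, 1]: g(-5) = -105/4; g(-5/2) = -5/4; g(-3/2) = -7/4; g(1) = 93/4.
The minimum over the interval is -105/4, attained at s = -5.

-5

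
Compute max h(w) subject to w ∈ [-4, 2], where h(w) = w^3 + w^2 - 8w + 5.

The derivative is 3w^2 + 2w - 8, which vanishes at w = -2 and w = 4/3.
Compare values at every candidate in [-4, 2]: h(-4) = -11,  h(-2) = 17,  h(4/3) = -41/27,  h(2) = 1.
The maximum over the interval is 17, attained at w = -2.

17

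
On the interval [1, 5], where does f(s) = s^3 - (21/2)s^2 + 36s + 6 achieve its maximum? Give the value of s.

f'(s) = 3s^2 - 21s + 36, which vanishes at s = 3 and s = 4.
Candidates: f(1) = 65/2, f(3) = 93/2, f(4) = 46, f(5) = 97/2.
So the maximum is f(5) = 97/2.

5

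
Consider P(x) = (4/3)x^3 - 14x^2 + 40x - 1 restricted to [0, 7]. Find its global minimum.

-1

P'(x) = 4x^2 - 28x + 40, which vanishes at x = 2 and x = 5.
Evaluating at the critical points and endpoints: P(0) = -1,  P(2) = 101/3,  P(5) = 47/3,  P(7) = 151/3.
The minimum over the interval is -1, attained at x = 0.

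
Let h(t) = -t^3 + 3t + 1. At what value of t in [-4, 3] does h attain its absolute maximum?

-4

Differentiating, h'(t) = -3t^2 + 3; which vanishes at t = -1 and t = 1.
Compare values at every candidate in [-4, 3]: h(-4) = 53,  h(-1) = -1,  h(1) = 3,  h(3) = -17.
So the maximum is h(-4) = 53.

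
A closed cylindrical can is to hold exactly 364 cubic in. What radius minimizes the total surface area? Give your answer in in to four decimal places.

3.8694

With radius r and height h, πr²h = 364 so h = 364/(πr²), and S(r) = 2πr² + 2πrh = 2πr² + 2·364/r.
S'(r) = 4πr − 2·364/r² = 0 ⇒ r³ = 364/(2π), so r ≈ 3.8694 and h = 2r ≈ 7.7387.
S''(r) = 4π + 4·364/r³ > 0, so this is the minimum; S ≈ 282.2163.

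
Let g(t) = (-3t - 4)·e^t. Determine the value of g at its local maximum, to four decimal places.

0.2909

g'(t) = (-3)·e^t + (-3t - 4)·1·e^t = (-3t - 7)·e^t. Since e^t > 0, the only critical point is t = -7/3.
g''(-7/3) has the same sign as -3 < 0, so this is a local maximum.
g(-7/3) = (3)·e^(-7/3) ≈ 0.2909.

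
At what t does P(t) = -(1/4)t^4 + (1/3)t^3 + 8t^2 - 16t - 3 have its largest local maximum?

Critical points: P'(t) = -t^3 + t^2 + 16t - 16 vanishes at t = -4, 1, 4.
Second-derivative test with P''(t) = -3t^2 + 2t + 16: P''(-4) = -40 < 0 ⇒ local maximum; P''(1) = 15 > 0 ⇒ local minimum; P''(4) = -24 < 0 ⇒ local maximum.
Thus P has its largest local maximum at t = -4, with value 311/3.

-4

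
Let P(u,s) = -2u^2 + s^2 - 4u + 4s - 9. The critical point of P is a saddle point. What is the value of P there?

∂P/∂u = -4u - 4 = 0 and ∂P/∂s = 2s + 4 = 0, so (u, s) = (-1, -2).
The Hessian has P_{uu} = -4, P_{ss} = 2, P_{us} = 0, giving D = -8 < 0, so the point is a saddle point.
P(-1, -2) = -11.

-11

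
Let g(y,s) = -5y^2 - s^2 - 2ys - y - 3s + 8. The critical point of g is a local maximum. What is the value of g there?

21/2

∂g/∂y = -10y - 2s - 1 = 0 and ∂g/∂s = -2y - 2s - 3 = 0, so (y, s) = (1/4, -7/4).
The Hessian has g_{yy} = -10, g_{ss} = -2, g_{ys} = -2, giving D = 16 > 0 with g_{yy} < 0, so the point is a local maximum.
g(1/4, -7/4) = 21/2.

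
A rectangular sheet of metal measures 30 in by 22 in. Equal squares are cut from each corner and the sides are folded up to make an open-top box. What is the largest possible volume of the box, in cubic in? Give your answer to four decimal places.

1233.8092

With cut size x, the volume is V(x) = x(30 − 2x)(22 − 2x) for 0 < x < 11.
V'(x) = 12x^2 − 208x + 660. Setting V'(x) = 0 gives x ≈ 4.1821 (the root in (0, 11)).
V''(x) = 24x − 208 is negative there, so this is the maximum; V ≈ 1233.8092.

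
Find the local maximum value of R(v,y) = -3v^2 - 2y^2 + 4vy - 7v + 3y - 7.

∂R/∂v = -6v + 4y - 7 = 0 and ∂R/∂y = 4v - 4y + 3 = 0, so (v, y) = (-2, -5/4).
The Hessian has R_{vv} = -6, R_{yy} = -4, R_{vy} = 4, giving D = 8 > 0 with R_{vv} < 0, so the point is a local maximum.
R(-2, -5/4) = -15/8.

-15/8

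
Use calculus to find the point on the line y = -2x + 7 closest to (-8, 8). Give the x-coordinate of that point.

Minimize D(x)^2 = (x + 8)^2 + (-2x - 1)^2.
d/dx[D^2] = 2(x + 8) + 2·(-2)·(-2x - 1) = 0 ⇒ x = -2.
Then y = 11 and the distance is √(45) ≈ 6.7082.

-2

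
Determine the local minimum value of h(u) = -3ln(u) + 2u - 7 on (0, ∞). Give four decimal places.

h'(u) = -3/u + 2 = 0 gives u = 3/2.
h''(u) = 3/u², which is positive for u > 0, so this is a local minimum.
h(3/2) = -3·ln(3/2) + 3 - 7 ≈ -5.2164.

-5.2164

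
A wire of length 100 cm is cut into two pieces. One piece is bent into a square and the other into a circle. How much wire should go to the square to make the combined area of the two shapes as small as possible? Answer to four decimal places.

56.0099

Let x be the length used for the square. Square side x/4; circle radius (100−x)/(2π).
A(x) = (x/4)² + π·((100−x)/(2π))² = x²/16 + (100−x)²/(4π) for 0 ≤ x ≤ 100. A'(x) = x/8 − (100−x)/(2π) = 0 gives x = 4·100/(π+4) ≈ 56.0099.
A'' = 1/8 + 1/(2π) > 0, so this gives the minimum combined area; x ≈ 56.0099 cm to the square.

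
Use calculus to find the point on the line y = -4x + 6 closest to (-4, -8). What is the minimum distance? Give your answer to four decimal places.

7.2761

Minimize D(x)^2 = (x + 4)^2 + (-4x + 14)^2.
d/dx[D^2] = 2(x + 4) + 2·(-4)·(-4x + 14) = 0 ⇒ x = 52/17.
Then y = -106/17 and the distance is √(900/17) ≈ 7.2761.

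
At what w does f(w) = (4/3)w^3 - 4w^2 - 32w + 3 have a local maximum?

-2

Critical points: f'(w) = 4w^2 - 8w - 32 vanishes at w = -2, 4.
f''(w) = 8w - 8. f''(-2) = -24 < 0 ⇒ local maximum; f''(4) = 24 > 0 ⇒ local minimum.
Thus f has its local maximum at w = -2, with value 121/3.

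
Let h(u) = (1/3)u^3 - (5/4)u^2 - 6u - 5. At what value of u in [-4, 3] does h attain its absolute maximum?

Differentiating, h'(u) = u^2 - (5/2)u - 6; whose only zero in [-4, 3] is u = -3/2.
Compare values at every candidate in [-4, 3]: h(-4) = -67/3; h(-3/2) = 1/16; h(3) = -101/4.
So the maximum is h(-3/2) = 1/16.

-3/2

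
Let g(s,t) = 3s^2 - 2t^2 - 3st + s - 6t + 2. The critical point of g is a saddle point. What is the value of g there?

14/3

∂g/∂s = 6s - 3t + 1 = 0 and ∂g/∂t = -3s - 4t - 6 = 0, so (s, t) = (-2/3, -1).
The Hessian has g_{ss} = 6, g_{tt} = -4, g_{st} = -3, giving D = -33 < 0, so the point is a saddle point.
g(-2/3, -1) = 14/3.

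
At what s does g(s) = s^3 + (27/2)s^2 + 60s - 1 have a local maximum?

-5

Critical points: g'(s) = 3s^2 + 27s + 60 vanishes at s = -5, -4.
Since g''(s) = 6s + 27, we get g''(-5) = -3 < 0 ⇒ local maximum; g''(-4) = 3 > 0 ⇒ local minimum.
So the local maximum value is g(-5) = -177/2.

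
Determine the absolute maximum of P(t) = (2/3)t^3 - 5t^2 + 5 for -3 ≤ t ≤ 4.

5

P'(t) = 2t^2 - 10t, whose only zero in [-3, 4] is t = 0.
Candidates: P(-3) = -58, P(0) = 5, P(4) = -97/3.
Hence the absolute maximum is 5 at t = 0.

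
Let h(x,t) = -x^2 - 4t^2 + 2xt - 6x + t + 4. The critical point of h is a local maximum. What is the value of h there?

∂h/∂x = -2x + 2t - 6 = 0 and ∂h/∂t = 2x - 8t + 1 = 0, so (x, t) = (-23/6, -5/6).
The Hessian has h_{xx} = -2, h_{tt} = -8, h_{xt} = 2, giving D = 12 > 0 with h_{xx} < 0, so the point is a local maximum.
h(-23/6, -5/6) = 181/12.

181/12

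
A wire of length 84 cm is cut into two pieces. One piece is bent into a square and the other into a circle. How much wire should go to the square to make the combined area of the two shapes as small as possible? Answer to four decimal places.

47.0483

Let x be the length used for the square. Square side x/4; circle radius (84−x)/(2π).
A(x) = (x/4)² + π·((84−x)/(2π))² = x²/16 + (84−x)²/(4π) for 0 ≤ x ≤ 84. A'(x) = x/8 − (84−x)/(2π) = 0 gives x = 4·84/(π+4) ≈ 47.0483.
A'' = 1/8 + 1/(2π) > 0, so this gives the minimum combined area; x ≈ 47.0483 cm to the square.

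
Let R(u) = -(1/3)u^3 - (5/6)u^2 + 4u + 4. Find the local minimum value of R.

Critical points: R'(u) = -u^2 - (5/3)u + 4 vanishes at u = -3, 4/3.
R''(u) = -2u - 5/3. R''(-3) = 13/3 > 0 ⇒ local minimum; R''(4/3) = -13/3 < 0 ⇒ local maximum.
Thus R has its local minimum at u = -3, with value -13/2.

-13/2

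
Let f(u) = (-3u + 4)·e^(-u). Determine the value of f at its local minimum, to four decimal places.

-0.2909

Differentiating with the product rule gives f'(u) = (3u - 7)·e^(-u). Since e^(-u) > 0, the only critical point is u = 7/3.
f''(7/3) has the same sign as 3 > 0, so this is a local minimum.
f(7/3) = (-3)·e^(-7/3) ≈ -0.2909.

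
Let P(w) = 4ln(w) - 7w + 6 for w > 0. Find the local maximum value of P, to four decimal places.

-0.2385

P'(w) = 4/w − 7 = 0 gives w = 4/7.
P''(w) = -4/w², which is negative for w > 0, so this is a local maximum.
P(4/7) = 4·ln(4/7) - 4 + 6 ≈ -0.2385.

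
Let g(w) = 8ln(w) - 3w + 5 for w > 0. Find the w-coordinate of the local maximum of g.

8/3

g'(w) = 8/w − 3 = 0 gives w = 8/3.
g''(w) = -8/w², which is negative for w > 0, so this is a local maximum.
g(8/3) = 8·ln(8/3) - 8 + 5 ≈ 4.8466.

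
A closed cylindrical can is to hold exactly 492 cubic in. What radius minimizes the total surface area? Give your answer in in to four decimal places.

4.2782

With radius r and height h, πr²h = 492 so h = 492/(πr²), and S(r) = 2πr² + 2πrh = 2πr² + 2·492/r.
S'(r) = 4πr − 2·492/r² = 0 ⇒ r³ = 492/(2π), so r ≈ 4.2782 and h = 2r ≈ 8.5564.
S''(r) = 4π + 4·492/r³ > 0, so this is the minimum; S ≈ 345.0044.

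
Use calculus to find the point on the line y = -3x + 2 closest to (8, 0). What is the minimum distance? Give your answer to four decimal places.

Minimize D(x)^2 = (x - 8)^2 + (-3x + 2)^2.
d/dx[D^2] = 2(x - 8) + 2·(-3)·(-3x + 2) = 0 ⇒ x = 7/5.
Then y = -11/5 and the distance is √(242/5) ≈ 6.9570.

6.9570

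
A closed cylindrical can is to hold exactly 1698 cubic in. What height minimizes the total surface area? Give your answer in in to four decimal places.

With radius r and height h, πr²h = 1698 so h = 1698/(πr²), and S(r) = 2πr² + 2πrh = 2πr² + 2·1698/r.
S'(r) = 4πr − 2·1698/r² = 0 ⇒ r³ = 1698/(2π), so r ≈ 6.4653 and h = 2r ≈ 12.9305.
S''(r) = 4π + 4·1698/r³ > 0, so this is the minimum; S ≈ 787.9034.

12.9305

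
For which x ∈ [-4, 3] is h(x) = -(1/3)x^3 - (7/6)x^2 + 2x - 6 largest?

2/3

The derivative is -x^2 - (7/3)x + 2, which vanishes at x = -3 and x = 2/3.
Compare values at every candidate in [-4, 3]: h(-4) = -34/3,  h(-3) = -27/2,  h(2/3) = -428/81,  h(3) = -39/2.
So the maximum is h(2/3) = -428/81.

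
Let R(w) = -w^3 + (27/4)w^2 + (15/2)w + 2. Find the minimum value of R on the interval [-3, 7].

1/16

The derivative is -3w^2 + (27/2)w + 15/2, which vanishes at w = -1/2 and w = 5.
Evaluating at the critical points and endpoints: R(-3) = 269/4,  R(-1/2) = 1/16,  R(5) = 333/4,  R(7) = 169/4.
The minimum over the interval is 1/16, attained at w = -1/2.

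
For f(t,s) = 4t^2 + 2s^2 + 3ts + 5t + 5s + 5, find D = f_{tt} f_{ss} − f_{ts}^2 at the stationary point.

23

∂f/∂t = 8t + 3s + 5 = 0 and ∂f/∂s = 3t + 4s + 5 = 0, so (t, s) = (-5/23, -25/23).
The Hessian has f_{tt} = 8, f_{ss} = 4, f_{ts} = 3, giving D = 23 > 0 with f_{tt} > 0, so the point is a local minimum.
D = (8)·(4) − (3)^2 = 23.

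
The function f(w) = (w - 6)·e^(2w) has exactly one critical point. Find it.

By the product rule, f'(w) = (2w - 11)·e^(2w). Since e^(2w) > 0, the only critical point is w = 11/2.
f''(11/2) has the same sign as 2 > 0, so this is a local minimum.
f(11/2) = (-1/2)·e^(11) ≈ -29937.0709.

11/2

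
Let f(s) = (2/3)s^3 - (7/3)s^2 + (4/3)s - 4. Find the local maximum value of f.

-307/81

f'(s) = 2s^2 - (14/3)s + 4/3. Setting f'(s) = 0 gives s ∈ {1/3, 2}.
Second-derivative test with f''(s) = 4s - 14/3: f''(1/3) = -10/3 < 0 ⇒ local maximum; f''(2) = 10/3 > 0 ⇒ local minimum.
The local maximum is f(1/3) = -307/81.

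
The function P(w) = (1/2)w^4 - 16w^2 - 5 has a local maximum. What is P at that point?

-5

P'(w) = 2w^3 - 32w. Setting P'(w) = 0 gives w ∈ {-4, 0, 4}.
P''(w) = 6w^2 - 32. P''(-4) = 64 > 0 ⇒ local minimum; P''(0) = -32 < 0 ⇒ local maximum; P''(4) = 64 > 0 ⇒ local minimum.
Thus P has its local maximum at w = 0, with value -5.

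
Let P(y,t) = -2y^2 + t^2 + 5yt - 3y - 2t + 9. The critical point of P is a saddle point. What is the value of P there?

268/33

∂P/∂y = -4y + 5t - 3 = 0 and ∂P/∂t = 5y + 2t - 2 = 0, so (y, t) = (4/33, 23/33).
The Hessian has P_{yy} = -4, P_{tt} = 2, P_{yt} = 5, giving D = -33 < 0, so the point is a saddle point.
P(4/33, 23/33) = 268/33.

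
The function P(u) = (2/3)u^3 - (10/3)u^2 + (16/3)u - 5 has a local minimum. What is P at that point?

P'(u) = 2u^2 - (20/3)u + 16/3. Setting P'(u) = 0 gives u ∈ {4/3, 2}.
Second-derivative test with P''(u) = 4u - 20/3: P''(4/3) = -4/3 < 0 ⇒ local maximum; P''(2) = 4/3 > 0 ⇒ local minimum.
The local minimum is P(2) = -7/3.

-7/3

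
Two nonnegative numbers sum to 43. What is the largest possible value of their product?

With x + y = 43, the product is P(x) = x(43 − x).
P'(x) = 43 − 2x = 0 gives x = 43/2; P'' = −2 < 0, so this is the maximum.
P = 43/2·43/2 = 1849/4.

1849/4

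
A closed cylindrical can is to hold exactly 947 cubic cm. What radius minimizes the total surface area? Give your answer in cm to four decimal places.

5.3218

With radius r and height h, πr²h = 947 so h = 947/(πr²), and S(r) = 2πr² + 2πrh = 2πr² + 2·947/r.
S'(r) = 4πr − 2·947/r² = 0 ⇒ r³ = 947/(2π), so r ≈ 5.3218 and h = 2r ≈ 10.6436.
S''(r) = 4π + 4·947/r³ > 0, so this is the minimum; S ≈ 533.8442.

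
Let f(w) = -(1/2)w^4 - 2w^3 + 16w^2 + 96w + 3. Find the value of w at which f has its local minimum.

-3

f'(w) = -2w^3 - 6w^2 + 32w + 96 = 0 at w = -4, -3, 4.
Second-derivative test with f''(w) = -6w^2 - 12w + 32: f''(-4) = -16 < 0 ⇒ local maximum; f''(-3) = 14 > 0 ⇒ local minimum; f''(4) = -112 < 0 ⇒ local maximum.
The local minimum is f(-3) = -255/2.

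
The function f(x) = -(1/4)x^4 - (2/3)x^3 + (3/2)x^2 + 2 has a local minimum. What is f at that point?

Critical points: f'(x) = -x^3 - 2x^2 + 3x vanishes at x = -3, 0, 1.
f''(x) = -3x^2 - 4x + 3. f''(-3) = -12 < 0 ⇒ local maximum; f''(0) = 3 > 0 ⇒ local minimum; f''(1) = -4 < 0 ⇒ local maximum.
The local minimum is f(0) = 2.

2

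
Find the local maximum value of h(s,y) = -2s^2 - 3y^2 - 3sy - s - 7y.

∂h/∂s = -4s - 3y - 1 = 0 and ∂h/∂y = -3s - 6y - 7 = 0, so (s, y) = (1, -5/3).
The Hessian has h_{ss} = -4, h_{yy} = -6, h_{sy} = -3, giving D = 15 > 0 with h_{ss} < 0, so the point is a local maximum.
h(1, -5/3) = 16/3.

16/3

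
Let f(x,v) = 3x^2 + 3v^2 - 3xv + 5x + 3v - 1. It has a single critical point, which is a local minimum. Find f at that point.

-58/9

∂f/∂x = 6x - 3v + 5 = 0 and ∂f/∂v = -3x + 6v + 3 = 0, so (x, v) = (-13/9, -11/9).
The Hessian has f_{xx} = 6, f_{vv} = 6, f_{xv} = -3, giving D = 27 > 0 with f_{xx} > 0, so the point is a local minimum.
f(-13/9, -11/9) = -58/9.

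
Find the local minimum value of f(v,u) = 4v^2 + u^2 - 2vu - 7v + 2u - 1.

∂f/∂v = 8v - 2u - 7 = 0 and ∂f/∂u = -2v + 2u + 2 = 0, so (v, u) = (5/6, -1/6).
The Hessian has f_{vv} = 8, f_{uu} = 2, f_{vu} = -2, giving D = 12 > 0 with f_{vv} > 0, so the point is a local minimum.
f(5/6, -1/6) = -49/12.

-49/12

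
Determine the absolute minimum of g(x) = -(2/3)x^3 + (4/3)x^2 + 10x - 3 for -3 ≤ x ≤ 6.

-39

g'(x) = -2x^2 + (8/3)x + 10, which vanishes at x = -5/3 and x = 3.
Evaluating at the critical points and endpoints: g(-3) = -3, g(-5/3) = -1043/81, g(3) = 21, g(6) = -39.
The minimum over the interval is -39, attained at x = 6.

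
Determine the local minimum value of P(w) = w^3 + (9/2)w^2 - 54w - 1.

-191/2

Critical points: P'(w) = 3w^2 + 9w - 54 vanishes at w = -6, 3.
P''(w) = 6w + 9. P''(-6) = -27 < 0 ⇒ local maximum; P''(3) = 27 > 0 ⇒ local minimum.
So the local minimum value is P(3) = -191/2.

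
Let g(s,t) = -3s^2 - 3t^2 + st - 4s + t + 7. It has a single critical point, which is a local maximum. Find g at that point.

∂g/∂s = -6s + t - 4 = 0 and ∂g/∂t = s - 6t + 1 = 0, so (s, t) = (-23/35, 2/35).
The Hessian has g_{ss} = -6, g_{tt} = -6, g_{st} = 1, giving D = 35 > 0 with g_{ss} < 0, so the point is a local maximum.
g(-23/35, 2/35) = 292/35.

292/35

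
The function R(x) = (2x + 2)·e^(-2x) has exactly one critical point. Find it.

-1/2

Differentiating with the product rule gives R'(x) = (-4x - 2)·e^(-2x). Since e^(-2x) > 0, the only critical point is x = -1/2.
R''(-1/2) has the same sign as -4 < 0, so this is a local maximum.
R(-1/2) = (1)·e^(1) ≈ 2.7183.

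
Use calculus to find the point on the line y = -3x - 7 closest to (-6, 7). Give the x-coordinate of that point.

-24/5

Minimize D(x)^2 = (x + 6)^2 + (-3x - 14)^2.
d/dx[D^2] = 2(x + 6) + 2·(-3)·(-3x - 14) = 0 ⇒ x = -24/5.
Then y = 37/5 and the distance is √(8/5) ≈ 1.2649.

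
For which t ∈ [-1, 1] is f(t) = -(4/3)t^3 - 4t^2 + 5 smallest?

1

Differentiating, f'(t) = -4t^2 - 8t; whose only zero in [-1, 1] is t = 0.
Compare values at every candidate in [-1, 1]: f(-1) = 7/3,  f(0) = 5,  f(1) = -1/3.
The minimum over the interval is -1/3, attained at t = 1.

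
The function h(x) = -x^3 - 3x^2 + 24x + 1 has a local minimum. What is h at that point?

-79

Critical points: h'(x) = -3x^2 - 6x + 24 vanishes at x = -4, 2.
h''(x) = -6x - 6. h''(-4) = 18 > 0 ⇒ local minimum; h''(2) = -18 < 0 ⇒ local maximum.
So the local minimum value is h(-4) = -79.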